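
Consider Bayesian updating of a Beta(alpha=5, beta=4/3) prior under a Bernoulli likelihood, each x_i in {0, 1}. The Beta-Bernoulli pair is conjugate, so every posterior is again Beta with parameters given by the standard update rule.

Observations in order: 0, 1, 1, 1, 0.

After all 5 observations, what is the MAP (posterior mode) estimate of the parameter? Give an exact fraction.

obs 1: x=0 → posterior Beta(5, 7/3)
obs 2: x=1 → posterior Beta(6, 7/3)
obs 3: x=1 → posterior Beta(7, 7/3)
obs 4: x=1 → posterior Beta(8, 7/3)
obs 5: x=0 → posterior Beta(8, 10/3)

3/4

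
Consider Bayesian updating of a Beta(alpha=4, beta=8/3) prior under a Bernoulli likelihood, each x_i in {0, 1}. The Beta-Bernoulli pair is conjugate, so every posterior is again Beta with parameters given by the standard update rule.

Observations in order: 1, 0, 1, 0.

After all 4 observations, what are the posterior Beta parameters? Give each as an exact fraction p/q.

obs 1: x=1 → posterior Beta(5, 8/3)
obs 2: x=0 → posterior Beta(5, 11/3)
obs 3: x=1 → posterior Beta(6, 11/3)
obs 4: x=0 → posterior Beta(6, 14/3)

alpha=6, beta=14/3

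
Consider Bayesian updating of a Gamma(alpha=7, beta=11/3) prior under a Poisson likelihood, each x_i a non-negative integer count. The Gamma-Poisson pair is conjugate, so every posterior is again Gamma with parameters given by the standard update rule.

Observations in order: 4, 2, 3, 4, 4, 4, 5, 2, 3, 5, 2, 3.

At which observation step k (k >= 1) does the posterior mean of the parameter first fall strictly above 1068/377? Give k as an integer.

k = 6

obs 1: x=4 → posterior Gamma(11, 14/3)
obs 2: x=2 → posterior Gamma(13, 17/3)
obs 3: x=3 → posterior Gamma(16, 20/3)
obs 4: x=4 → posterior Gamma(20, 23/3)
obs 5: x=4 → posterior Gamma(24, 26/3)
obs 6: x=4 → posterior Gamma(28, 29/3)
obs 7: x=5 → posterior Gamma(33, 32/3)
obs 8: x=2 → posterior Gamma(35, 35/3)
obs 9: x=3 → posterior Gamma(38, 38/3)
obs 10: x=5 → posterior Gamma(43, 41/3)
obs 11: x=2 → posterior Gamma(45, 44/3)
obs 12: x=3 → posterior Gamma(48, 47/3)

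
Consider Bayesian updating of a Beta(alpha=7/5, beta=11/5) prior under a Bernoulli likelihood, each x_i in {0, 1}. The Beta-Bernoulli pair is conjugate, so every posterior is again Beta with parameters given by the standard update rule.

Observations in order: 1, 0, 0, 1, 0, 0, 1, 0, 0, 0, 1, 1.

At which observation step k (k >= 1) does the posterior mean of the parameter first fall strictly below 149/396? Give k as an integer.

obs 1: x=1 → posterior Beta(12/5, 11/5)
obs 2: x=0 → posterior Beta(12/5, 16/5)
obs 3: x=0 → posterior Beta(12/5, 21/5)
obs 4: x=1 → posterior Beta(17/5, 21/5)
obs 5: x=0 → posterior Beta(17/5, 26/5)
obs 6: x=0 → posterior Beta(17/5, 31/5)
obs 7: x=1 → posterior Beta(22/5, 31/5)
obs 8: x=0 → posterior Beta(22/5, 36/5)
obs 9: x=0 → posterior Beta(22/5, 41/5)
obs 10: x=0 → posterior Beta(22/5, 46/5)
obs 11: x=1 → posterior Beta(27/5, 46/5)
obs 12: x=1 → posterior Beta(32/5, 46/5)

k = 3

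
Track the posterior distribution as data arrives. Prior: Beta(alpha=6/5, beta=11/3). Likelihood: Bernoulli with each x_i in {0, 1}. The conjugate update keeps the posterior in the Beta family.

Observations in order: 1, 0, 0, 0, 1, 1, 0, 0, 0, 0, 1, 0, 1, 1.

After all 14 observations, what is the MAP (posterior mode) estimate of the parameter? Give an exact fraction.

93/253

obs 1: x=1 → posterior Beta(11/5, 11/3)
obs 2: x=0 → posterior Beta(11/5, 14/3)
obs 3: x=0 → posterior Beta(11/5, 17/3)
obs 4: x=0 → posterior Beta(11/5, 20/3)
obs 5: x=1 → posterior Beta(16/5, 20/3)
obs 6: x=1 → posterior Beta(21/5, 20/3)
obs 7: x=0 → posterior Beta(21/5, 23/3)
obs 8: x=0 → posterior Beta(21/5, 26/3)
obs 9: x=0 → posterior Beta(21/5, 29/3)
obs 10: x=0 → posterior Beta(21/5, 32/3)
obs 11: x=1 → posterior Beta(26/5, 32/3)
obs 12: x=0 → posterior Beta(26/5, 35/3)
obs 13: x=1 → posterior Beta(31/5, 35/3)
obs 14: x=1 → posterior Beta(36/5, 35/3)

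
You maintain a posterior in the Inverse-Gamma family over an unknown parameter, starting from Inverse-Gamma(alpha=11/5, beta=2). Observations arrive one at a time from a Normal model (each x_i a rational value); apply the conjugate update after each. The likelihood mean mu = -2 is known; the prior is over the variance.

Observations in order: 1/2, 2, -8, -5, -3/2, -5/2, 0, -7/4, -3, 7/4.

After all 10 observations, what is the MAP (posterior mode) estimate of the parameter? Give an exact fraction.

3635/656

obs 1: x=1/2 → posterior Inverse-Gamma(27/10, 41/8)
obs 2: x=2 → posterior Inverse-Gamma(16/5, 105/8)
obs 3: x=-8 → posterior Inverse-Gamma(37/10, 249/8)
obs 4: x=-5 → posterior Inverse-Gamma(21/5, 285/8)
obs 5: x=-3/2 → posterior Inverse-Gamma(47/10, 143/4)
obs 6: x=-5/2 → posterior Inverse-Gamma(26/5, 287/8)
obs 7: x=0 → posterior Inverse-Gamma(57/10, 303/8)
obs 8: x=-7/4 → posterior Inverse-Gamma(31/5, 1213/32)
obs 9: x=-3 → posterior Inverse-Gamma(67/10, 1229/32)
obs 10: x=7/4 → posterior Inverse-Gamma(36/5, 727/16)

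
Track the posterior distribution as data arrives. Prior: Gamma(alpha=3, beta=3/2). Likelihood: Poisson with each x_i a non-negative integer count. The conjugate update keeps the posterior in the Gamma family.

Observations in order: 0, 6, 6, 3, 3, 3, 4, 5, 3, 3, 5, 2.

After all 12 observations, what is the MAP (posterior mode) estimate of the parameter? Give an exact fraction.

obs 1: x=0 → posterior Gamma(3, 5/2)
obs 2: x=6 → posterior Gamma(9, 7/2)
obs 3: x=6 → posterior Gamma(15, 9/2)
obs 4: x=3 → posterior Gamma(18, 11/2)
obs 5: x=3 → posterior Gamma(21, 13/2)
obs 6: x=3 → posterior Gamma(24, 15/2)
obs 7: x=4 → posterior Gamma(28, 17/2)
obs 8: x=5 → posterior Gamma(33, 19/2)
obs 9: x=3 → posterior Gamma(36, 21/2)
obs 10: x=3 → posterior Gamma(39, 23/2)
obs 11: x=5 → posterior Gamma(44, 25/2)
obs 12: x=2 → posterior Gamma(46, 27/2)

10/3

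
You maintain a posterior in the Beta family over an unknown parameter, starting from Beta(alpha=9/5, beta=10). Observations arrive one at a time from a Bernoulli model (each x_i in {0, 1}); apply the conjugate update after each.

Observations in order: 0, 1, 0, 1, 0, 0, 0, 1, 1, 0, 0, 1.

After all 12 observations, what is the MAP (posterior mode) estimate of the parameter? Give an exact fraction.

29/109

obs 1: x=0 → posterior Beta(9/5, 11)
obs 2: x=1 → posterior Beta(14/5, 11)
obs 3: x=0 → posterior Beta(14/5, 12)
obs 4: x=1 → posterior Beta(19/5, 12)
obs 5: x=0 → posterior Beta(19/5, 13)
obs 6: x=0 → posterior Beta(19/5, 14)
obs 7: x=0 → posterior Beta(19/5, 15)
obs 8: x=1 → posterior Beta(24/5, 15)
obs 9: x=1 → posterior Beta(29/5, 15)
obs 10: x=0 → posterior Beta(29/5, 16)
obs 11: x=0 → posterior Beta(29/5, 17)
obs 12: x=1 → posterior Beta(34/5, 17)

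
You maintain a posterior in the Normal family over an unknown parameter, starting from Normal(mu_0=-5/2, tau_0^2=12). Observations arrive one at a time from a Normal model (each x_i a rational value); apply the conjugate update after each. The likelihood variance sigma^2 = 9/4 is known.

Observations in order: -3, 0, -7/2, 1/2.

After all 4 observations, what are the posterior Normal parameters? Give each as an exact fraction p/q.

obs 1: x=-3 → posterior Normal(-111/38, 36/19)
obs 2: x=0 → posterior Normal(-111/70, 36/35)
obs 3: x=-7/2 → posterior Normal(-223/102, 12/17)
obs 4: x=1/2 → posterior Normal(-207/134, 36/67)

mu_0=-207/134, tau_0^2=36/67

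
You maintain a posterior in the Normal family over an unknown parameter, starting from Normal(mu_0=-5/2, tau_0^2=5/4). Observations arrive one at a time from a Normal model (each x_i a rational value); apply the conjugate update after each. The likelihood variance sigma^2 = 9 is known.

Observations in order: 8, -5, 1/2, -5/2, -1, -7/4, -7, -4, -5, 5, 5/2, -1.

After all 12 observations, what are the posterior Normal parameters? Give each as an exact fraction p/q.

obs 1: x=8 → posterior Normal(-50/41, 45/41)
obs 2: x=-5 → posterior Normal(-75/46, 45/46)
obs 3: x=1/2 → posterior Normal(-145/102, 15/17)
obs 4: x=-5/2 → posterior Normal(-85/56, 45/56)
obs 5: x=-1 → posterior Normal(-90/61, 45/61)
obs 6: x=-7/4 → posterior Normal(-395/264, 15/22)
obs 7: x=-7 → posterior Normal(-535/284, 45/71)
obs 8: x=-4 → posterior Normal(-615/304, 45/76)
obs 9: x=-5 → posterior Normal(-715/324, 5/9)
obs 10: x=5 → posterior Normal(-615/344, 45/86)
obs 11: x=5/2 → posterior Normal(-565/364, 45/91)
obs 12: x=-1 → posterior Normal(-195/128, 15/32)

mu_0=-195/128, tau_0^2=15/32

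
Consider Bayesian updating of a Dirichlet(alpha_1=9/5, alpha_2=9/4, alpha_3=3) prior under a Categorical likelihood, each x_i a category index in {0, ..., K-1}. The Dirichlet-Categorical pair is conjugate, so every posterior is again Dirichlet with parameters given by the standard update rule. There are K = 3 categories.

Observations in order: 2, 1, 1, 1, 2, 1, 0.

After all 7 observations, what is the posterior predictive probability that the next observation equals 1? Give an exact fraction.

obs 1: x=2 → posterior Dirichlet(9/5, 9/4, 4)
obs 2: x=1 → posterior Dirichlet(9/5, 13/4, 4)
obs 3: x=1 → posterior Dirichlet(9/5, 17/4, 4)
obs 4: x=1 → posterior Dirichlet(9/5, 21/4, 4)
obs 5: x=2 → posterior Dirichlet(9/5, 21/4, 5)
obs 6: x=1 → posterior Dirichlet(9/5, 25/4, 5)
obs 7: x=0 → posterior Dirichlet(14/5, 25/4, 5)

125/281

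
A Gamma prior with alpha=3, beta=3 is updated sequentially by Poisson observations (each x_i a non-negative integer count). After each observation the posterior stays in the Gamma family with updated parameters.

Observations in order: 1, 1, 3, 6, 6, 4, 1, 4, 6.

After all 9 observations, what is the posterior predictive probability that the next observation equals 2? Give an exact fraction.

obs 1: x=1 → posterior Gamma(4, 4)
obs 2: x=1 → posterior Gamma(5, 5)
obs 3: x=3 → posterior Gamma(8, 6)
obs 4: x=6 → posterior Gamma(14, 7)
obs 5: x=6 → posterior Gamma(20, 8)
obs 6: x=4 → posterior Gamma(24, 9)
obs 7: x=1 → posterior Gamma(25, 10)
obs 8: x=4 → posterior Gamma(29, 11)
obs 9: x=6 → posterior Gamma(35, 12)

37212098436717321882520576118002380963840/164400841185494513395503358052498933338333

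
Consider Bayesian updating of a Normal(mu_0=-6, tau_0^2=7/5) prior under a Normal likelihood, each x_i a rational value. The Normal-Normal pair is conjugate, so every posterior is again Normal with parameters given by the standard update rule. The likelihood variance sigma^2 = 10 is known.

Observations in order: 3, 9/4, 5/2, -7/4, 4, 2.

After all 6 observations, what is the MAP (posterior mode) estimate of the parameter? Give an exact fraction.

-54/23

obs 1: x=3 → posterior Normal(-93/19, 70/57)
obs 2: x=9/4 → posterior Normal(-1053/256, 35/32)
obs 3: x=5/2 → posterior Normal(-983/284, 70/71)
obs 4: x=-7/4 → posterior Normal(-43/13, 35/39)
obs 5: x=4 → posterior Normal(-46/17, 14/17)
obs 6: x=2 → posterior Normal(-54/23, 35/46)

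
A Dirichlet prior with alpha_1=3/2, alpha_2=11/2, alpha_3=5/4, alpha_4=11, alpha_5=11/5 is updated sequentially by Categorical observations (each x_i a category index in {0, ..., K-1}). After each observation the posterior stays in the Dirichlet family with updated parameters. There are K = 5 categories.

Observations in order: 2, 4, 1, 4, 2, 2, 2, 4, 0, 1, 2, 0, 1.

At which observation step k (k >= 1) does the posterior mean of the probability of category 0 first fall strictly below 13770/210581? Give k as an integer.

obs 1: x=2 → posterior Dirichlet(3/2, 11/2, 9/4, 11, 11/5)
obs 2: x=4 → posterior Dirichlet(3/2, 11/2, 9/4, 11, 16/5)
obs 3: x=1 → posterior Dirichlet(3/2, 13/2, 9/4, 11, 16/5)
obs 4: x=4 → posterior Dirichlet(3/2, 13/2, 9/4, 11, 21/5)
obs 5: x=2 → posterior Dirichlet(3/2, 13/2, 13/4, 11, 21/5)
obs 6: x=2 → posterior Dirichlet(3/2, 13/2, 17/4, 11, 21/5)
obs 7: x=2 → posterior Dirichlet(3/2, 13/2, 21/4, 11, 21/5)
obs 8: x=4 → posterior Dirichlet(3/2, 13/2, 21/4, 11, 26/5)
obs 9: x=0 → posterior Dirichlet(5/2, 13/2, 21/4, 11, 26/5)
obs 10: x=1 → posterior Dirichlet(5/2, 15/2, 21/4, 11, 26/5)
obs 11: x=2 → posterior Dirichlet(5/2, 15/2, 25/4, 11, 26/5)
obs 12: x=0 → posterior Dirichlet(7/2, 15/2, 25/4, 11, 26/5)
obs 13: x=1 → posterior Dirichlet(7/2, 17/2, 25/4, 11, 26/5)

k = 2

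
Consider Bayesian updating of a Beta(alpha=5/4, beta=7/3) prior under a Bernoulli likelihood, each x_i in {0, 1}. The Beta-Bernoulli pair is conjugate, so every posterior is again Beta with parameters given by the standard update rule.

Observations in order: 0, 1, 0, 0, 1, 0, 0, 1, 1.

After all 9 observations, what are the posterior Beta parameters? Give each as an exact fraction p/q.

obs 1: x=0 → posterior Beta(5/4, 10/3)
obs 2: x=1 → posterior Beta(9/4, 10/3)
obs 3: x=0 → posterior Beta(9/4, 13/3)
obs 4: x=0 → posterior Beta(9/4, 16/3)
obs 5: x=1 → posterior Beta(13/4, 16/3)
obs 6: x=0 → posterior Beta(13/4, 19/3)
obs 7: x=0 → posterior Beta(13/4, 22/3)
obs 8: x=1 → posterior Beta(17/4, 22/3)
obs 9: x=1 → posterior Beta(21/4, 22/3)

alpha=21/4, beta=22/3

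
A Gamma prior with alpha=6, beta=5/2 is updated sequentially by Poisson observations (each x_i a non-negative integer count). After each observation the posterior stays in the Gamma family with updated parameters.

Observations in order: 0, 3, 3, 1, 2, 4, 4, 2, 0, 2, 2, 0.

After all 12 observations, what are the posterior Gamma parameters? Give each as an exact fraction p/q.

alpha=29, beta=29/2

obs 1: x=0 → posterior Gamma(6, 7/2)
obs 2: x=3 → posterior Gamma(9, 9/2)
obs 3: x=3 → posterior Gamma(12, 11/2)
obs 4: x=1 → posterior Gamma(13, 13/2)
obs 5: x=2 → posterior Gamma(15, 15/2)
obs 6: x=4 → posterior Gamma(19, 17/2)
obs 7: x=4 → posterior Gamma(23, 19/2)
obs 8: x=2 → posterior Gamma(25, 21/2)
obs 9: x=0 → posterior Gamma(25, 23/2)
obs 10: x=2 → posterior Gamma(27, 25/2)
obs 11: x=2 → posterior Gamma(29, 27/2)
obs 12: x=0 → posterior Gamma(29, 29/2)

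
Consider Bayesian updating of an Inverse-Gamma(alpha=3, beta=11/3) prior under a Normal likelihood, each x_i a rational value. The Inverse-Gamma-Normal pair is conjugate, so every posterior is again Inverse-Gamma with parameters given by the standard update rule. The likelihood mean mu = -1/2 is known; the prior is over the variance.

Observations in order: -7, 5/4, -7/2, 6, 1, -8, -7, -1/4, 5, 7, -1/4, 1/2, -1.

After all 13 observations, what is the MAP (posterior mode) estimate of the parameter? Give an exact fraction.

14041/1008

obs 1: x=-7 → posterior Inverse-Gamma(7/2, 595/24)
obs 2: x=5/4 → posterior Inverse-Gamma(4, 2527/96)
obs 3: x=-7/2 → posterior Inverse-Gamma(9/2, 2959/96)
obs 4: x=6 → posterior Inverse-Gamma(5, 4987/96)
obs 5: x=1 → posterior Inverse-Gamma(11/2, 5095/96)
obs 6: x=-8 → posterior Inverse-Gamma(6, 7795/96)
obs 7: x=-7 → posterior Inverse-Gamma(13/2, 9823/96)
obs 8: x=-1/4 → posterior Inverse-Gamma(7, 4913/48)
obs 9: x=5 → posterior Inverse-Gamma(15/2, 5639/48)
obs 10: x=7 → posterior Inverse-Gamma(8, 6989/48)
obs 11: x=-1/4 → posterior Inverse-Gamma(17/2, 13981/96)
obs 12: x=1/2 → posterior Inverse-Gamma(9, 14029/96)
obs 13: x=-1 → posterior Inverse-Gamma(19/2, 14041/96)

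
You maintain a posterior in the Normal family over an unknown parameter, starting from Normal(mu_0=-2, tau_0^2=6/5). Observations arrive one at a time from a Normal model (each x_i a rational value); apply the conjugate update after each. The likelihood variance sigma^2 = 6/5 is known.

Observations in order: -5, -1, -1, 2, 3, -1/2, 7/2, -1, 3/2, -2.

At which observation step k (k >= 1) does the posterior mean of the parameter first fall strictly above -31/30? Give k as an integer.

obs 1: x=-5 → posterior Normal(-7/2, 3/5)
obs 2: x=-1 → posterior Normal(-8/3, 2/5)
obs 3: x=-1 → posterior Normal(-9/4, 3/10)
obs 4: x=2 → posterior Normal(-7/5, 6/25)
obs 5: x=3 → posterior Normal(-2/3, 1/5)
obs 6: x=-1/2 → posterior Normal(-9/14, 6/35)
obs 7: x=7/2 → posterior Normal(-1/8, 3/20)
obs 8: x=-1 → posterior Normal(-2/9, 2/15)
obs 9: x=3/2 → posterior Normal(-1/20, 3/25)
obs 10: x=-2 → posterior Normal(-5/22, 6/55)

k = 5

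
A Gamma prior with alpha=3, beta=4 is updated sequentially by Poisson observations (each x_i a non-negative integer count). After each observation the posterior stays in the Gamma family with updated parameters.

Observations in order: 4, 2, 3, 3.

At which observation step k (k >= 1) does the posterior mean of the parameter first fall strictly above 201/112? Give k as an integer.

k = 4

obs 1: x=4 → posterior Gamma(7, 5)
obs 2: x=2 → posterior Gamma(9, 6)
obs 3: x=3 → posterior Gamma(12, 7)
obs 4: x=3 → posterior Gamma(15, 8)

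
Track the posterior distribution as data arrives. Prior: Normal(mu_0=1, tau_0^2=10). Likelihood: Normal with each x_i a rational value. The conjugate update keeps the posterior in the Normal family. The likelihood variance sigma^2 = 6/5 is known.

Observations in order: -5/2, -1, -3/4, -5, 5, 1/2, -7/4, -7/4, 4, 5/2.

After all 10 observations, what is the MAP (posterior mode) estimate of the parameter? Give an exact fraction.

-63/1012

obs 1: x=-5/2 → posterior Normal(-17/8, 15/14)
obs 2: x=-1 → posterior Normal(-169/106, 30/53)
obs 3: x=-3/4 → posterior Normal(-413/312, 5/13)
obs 4: x=-5 → posterior Normal(-913/412, 30/103)
obs 5: x=5 → posterior Normal(-413/512, 15/64)
obs 6: x=1/2 → posterior Normal(-121/204, 10/51)
obs 7: x=-7/4 → posterior Normal(-269/356, 15/89)
obs 8: x=-7/4 → posterior Normal(-713/812, 30/203)
obs 9: x=4 → posterior Normal(-313/912, 5/38)
obs 10: x=5/2 → posterior Normal(-63/1012, 30/253)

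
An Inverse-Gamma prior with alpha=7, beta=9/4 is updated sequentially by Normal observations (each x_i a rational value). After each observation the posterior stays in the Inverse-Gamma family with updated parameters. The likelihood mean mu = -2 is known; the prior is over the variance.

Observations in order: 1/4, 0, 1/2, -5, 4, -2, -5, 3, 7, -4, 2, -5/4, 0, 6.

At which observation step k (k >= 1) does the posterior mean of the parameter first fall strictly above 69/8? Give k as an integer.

k = 11

obs 1: x=1/4 → posterior Inverse-Gamma(15/2, 153/32)
obs 2: x=0 → posterior Inverse-Gamma(8, 217/32)
obs 3: x=1/2 → posterior Inverse-Gamma(17/2, 317/32)
obs 4: x=-5 → posterior Inverse-Gamma(9, 461/32)
obs 5: x=4 → posterior Inverse-Gamma(19/2, 1037/32)
obs 6: x=-2 → posterior Inverse-Gamma(10, 1037/32)
obs 7: x=-5 → posterior Inverse-Gamma(21/2, 1181/32)
obs 8: x=3 → posterior Inverse-Gamma(11, 1581/32)
obs 9: x=7 → posterior Inverse-Gamma(23/2, 2877/32)
obs 10: x=-4 → posterior Inverse-Gamma(12, 2941/32)
obs 11: x=2 → posterior Inverse-Gamma(25/2, 3197/32)
obs 12: x=-5/4 → posterior Inverse-Gamma(13, 1603/16)
obs 13: x=0 → posterior Inverse-Gamma(27/2, 1635/16)
obs 14: x=6 → posterior Inverse-Gamma(14, 2147/16)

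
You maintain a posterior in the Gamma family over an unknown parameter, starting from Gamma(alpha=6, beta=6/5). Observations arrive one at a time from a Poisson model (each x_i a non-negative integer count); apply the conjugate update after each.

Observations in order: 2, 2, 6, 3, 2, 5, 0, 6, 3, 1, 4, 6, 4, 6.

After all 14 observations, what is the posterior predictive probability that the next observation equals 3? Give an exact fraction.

8162267178482796155596033774027695261966257551485559735494414033094987761236817147832190203241676556973637632000/39867234790105605031052158475473603885214482123791380926166081133054854638190873316632624557307582586552837323121

obs 1: x=2 → posterior Gamma(8, 11/5)
obs 2: x=2 → posterior Gamma(10, 16/5)
obs 3: x=6 → posterior Gamma(16, 21/5)
obs 4: x=3 → posterior Gamma(19, 26/5)
obs 5: x=2 → posterior Gamma(21, 31/5)
obs 6: x=5 → posterior Gamma(26, 36/5)
obs 7: x=0 → posterior Gamma(26, 41/5)
obs 8: x=6 → posterior Gamma(32, 46/5)
obs 9: x=3 → posterior Gamma(35, 51/5)
obs 10: x=1 → posterior Gamma(36, 56/5)
obs 11: x=4 → posterior Gamma(40, 61/5)
obs 12: x=6 → posterior Gamma(46, 66/5)
obs 13: x=4 → posterior Gamma(50, 71/5)
obs 14: x=6 → posterior Gamma(56, 76/5)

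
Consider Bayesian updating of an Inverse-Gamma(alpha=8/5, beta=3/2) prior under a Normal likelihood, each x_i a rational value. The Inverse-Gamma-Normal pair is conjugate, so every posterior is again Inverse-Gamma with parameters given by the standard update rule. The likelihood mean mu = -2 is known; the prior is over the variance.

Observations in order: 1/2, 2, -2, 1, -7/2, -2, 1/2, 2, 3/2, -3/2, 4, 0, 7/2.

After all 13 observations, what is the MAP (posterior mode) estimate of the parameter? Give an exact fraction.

1415/182

obs 1: x=1/2 → posterior Inverse-Gamma(21/10, 37/8)
obs 2: x=2 → posterior Inverse-Gamma(13/5, 101/8)
obs 3: x=-2 → posterior Inverse-Gamma(31/10, 101/8)
obs 4: x=1 → posterior Inverse-Gamma(18/5, 137/8)
obs 5: x=-7/2 → posterior Inverse-Gamma(41/10, 73/4)
obs 6: x=-2 → posterior Inverse-Gamma(23/5, 73/4)
obs 7: x=1/2 → posterior Inverse-Gamma(51/10, 171/8)
obs 8: x=2 → posterior Inverse-Gamma(28/5, 235/8)
obs 9: x=3/2 → posterior Inverse-Gamma(61/10, 71/2)
obs 10: x=-3/2 → posterior Inverse-Gamma(33/5, 285/8)
obs 11: x=4 → posterior Inverse-Gamma(71/10, 429/8)
obs 12: x=0 → posterior Inverse-Gamma(38/5, 445/8)
obs 13: x=7/2 → posterior Inverse-Gamma(81/10, 283/4)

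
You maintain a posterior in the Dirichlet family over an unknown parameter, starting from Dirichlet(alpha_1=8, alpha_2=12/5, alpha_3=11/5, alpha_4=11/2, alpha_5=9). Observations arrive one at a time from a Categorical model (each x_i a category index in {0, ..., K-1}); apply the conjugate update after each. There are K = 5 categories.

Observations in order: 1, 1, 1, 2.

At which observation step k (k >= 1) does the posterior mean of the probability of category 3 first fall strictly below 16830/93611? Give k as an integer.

obs 1: x=1 → posterior Dirichlet(8, 17/5, 11/5, 11/2, 9)
obs 2: x=1 → posterior Dirichlet(8, 22/5, 11/5, 11/2, 9)
obs 3: x=1 → posterior Dirichlet(8, 27/5, 11/5, 11/2, 9)
obs 4: x=2 → posterior Dirichlet(8, 27/5, 16/5, 11/2, 9)

k = 4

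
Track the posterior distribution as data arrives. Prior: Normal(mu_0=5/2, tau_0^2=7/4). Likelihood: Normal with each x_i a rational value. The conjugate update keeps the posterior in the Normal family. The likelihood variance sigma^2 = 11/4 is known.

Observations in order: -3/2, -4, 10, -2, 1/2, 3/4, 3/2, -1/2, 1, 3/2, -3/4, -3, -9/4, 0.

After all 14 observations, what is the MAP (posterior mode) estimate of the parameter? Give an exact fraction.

obs 1: x=-3/2 → posterior Normal(17/18, 77/72)
obs 2: x=-4 → posterior Normal(-11/25, 77/100)
obs 3: x=10 → posterior Normal(59/32, 77/128)
obs 4: x=-2 → posterior Normal(15/13, 77/156)
obs 5: x=1/2 → posterior Normal(97/92, 77/184)
obs 6: x=3/4 → posterior Normal(215/212, 77/212)
obs 7: x=3/2 → posterior Normal(257/240, 77/240)
obs 8: x=-1/2 → posterior Normal(243/268, 77/268)
obs 9: x=1 → posterior Normal(271/296, 77/296)
obs 10: x=3/2 → posterior Normal(313/324, 77/324)
obs 11: x=-3/4 → posterior Normal(73/88, 7/32)
obs 12: x=-3 → posterior Normal(52/95, 77/380)
obs 13: x=-9/4 → posterior Normal(145/408, 77/408)
obs 14: x=0 → posterior Normal(145/436, 77/436)

145/436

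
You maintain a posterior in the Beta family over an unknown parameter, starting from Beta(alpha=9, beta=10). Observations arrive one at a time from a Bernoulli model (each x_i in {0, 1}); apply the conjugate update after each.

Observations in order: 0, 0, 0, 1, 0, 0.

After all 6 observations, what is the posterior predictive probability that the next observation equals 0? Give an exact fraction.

obs 1: x=0 → posterior Beta(9, 11)
obs 2: x=0 → posterior Beta(9, 12)
obs 3: x=0 → posterior Beta(9, 13)
obs 4: x=1 → posterior Beta(10, 13)
obs 5: x=0 → posterior Beta(10, 14)
obs 6: x=0 → posterior Beta(10, 15)

3/5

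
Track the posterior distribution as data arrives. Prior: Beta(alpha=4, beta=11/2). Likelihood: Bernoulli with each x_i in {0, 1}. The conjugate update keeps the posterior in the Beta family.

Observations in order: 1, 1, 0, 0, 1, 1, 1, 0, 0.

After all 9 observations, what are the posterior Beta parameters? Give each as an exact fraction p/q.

alpha=9, beta=19/2

obs 1: x=1 → posterior Beta(5, 11/2)
obs 2: x=1 → posterior Beta(6, 11/2)
obs 3: x=0 → posterior Beta(6, 13/2)
obs 4: x=0 → posterior Beta(6, 15/2)
obs 5: x=1 → posterior Beta(7, 15/2)
obs 6: x=1 → posterior Beta(8, 15/2)
obs 7: x=1 → posterior Beta(9, 15/2)
obs 8: x=0 → posterior Beta(9, 17/2)
obs 9: x=0 → posterior Beta(9, 19/2)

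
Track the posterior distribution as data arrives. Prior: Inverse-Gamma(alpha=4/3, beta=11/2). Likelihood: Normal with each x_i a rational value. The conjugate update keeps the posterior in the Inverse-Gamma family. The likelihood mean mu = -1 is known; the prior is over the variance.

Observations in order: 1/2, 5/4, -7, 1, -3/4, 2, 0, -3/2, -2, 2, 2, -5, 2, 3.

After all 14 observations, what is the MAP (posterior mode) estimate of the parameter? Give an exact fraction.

obs 1: x=1/2 → posterior Inverse-Gamma(11/6, 53/8)
obs 2: x=5/4 → posterior Inverse-Gamma(7/3, 293/32)
obs 3: x=-7 → posterior Inverse-Gamma(17/6, 869/32)
obs 4: x=1 → posterior Inverse-Gamma(10/3, 933/32)
obs 5: x=-3/4 → posterior Inverse-Gamma(23/6, 467/16)
obs 6: x=2 → posterior Inverse-Gamma(13/3, 539/16)
obs 7: x=0 → posterior Inverse-Gamma(29/6, 547/16)
obs 8: x=-3/2 → posterior Inverse-Gamma(16/3, 549/16)
obs 9: x=-2 → posterior Inverse-Gamma(35/6, 557/16)
obs 10: x=2 → posterior Inverse-Gamma(19/3, 629/16)
obs 11: x=2 → posterior Inverse-Gamma(41/6, 701/16)
obs 12: x=-5 → posterior Inverse-Gamma(22/3, 829/16)
obs 13: x=2 → posterior Inverse-Gamma(47/6, 901/16)
obs 14: x=3 → posterior Inverse-Gamma(25/3, 1029/16)

441/64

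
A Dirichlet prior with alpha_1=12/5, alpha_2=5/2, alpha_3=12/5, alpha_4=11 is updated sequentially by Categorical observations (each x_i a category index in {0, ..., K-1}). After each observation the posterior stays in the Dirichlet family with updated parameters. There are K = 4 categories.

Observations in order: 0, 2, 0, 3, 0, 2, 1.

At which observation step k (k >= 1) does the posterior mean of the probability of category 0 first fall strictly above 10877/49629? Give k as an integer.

k = 5

obs 1: x=0 → posterior Dirichlet(17/5, 5/2, 12/5, 11)
obs 2: x=2 → posterior Dirichlet(17/5, 5/2, 17/5, 11)
obs 3: x=0 → posterior Dirichlet(22/5, 5/2, 17/5, 11)
obs 4: x=3 → posterior Dirichlet(22/5, 5/2, 17/5, 12)
obs 5: x=0 → posterior Dirichlet(27/5, 5/2, 17/5, 12)
obs 6: x=2 → posterior Dirichlet(27/5, 5/2, 22/5, 12)
obs 7: x=1 → posterior Dirichlet(27/5, 7/2, 22/5, 12)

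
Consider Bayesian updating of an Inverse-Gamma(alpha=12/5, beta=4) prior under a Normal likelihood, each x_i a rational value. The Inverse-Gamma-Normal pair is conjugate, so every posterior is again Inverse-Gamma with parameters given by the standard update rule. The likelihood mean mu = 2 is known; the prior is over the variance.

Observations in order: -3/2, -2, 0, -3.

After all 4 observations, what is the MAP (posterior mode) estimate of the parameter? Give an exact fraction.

obs 1: x=-3/2 → posterior Inverse-Gamma(29/10, 81/8)
obs 2: x=-2 → posterior Inverse-Gamma(17/5, 145/8)
obs 3: x=0 → posterior Inverse-Gamma(39/10, 161/8)
obs 4: x=-3 → posterior Inverse-Gamma(22/5, 261/8)

145/24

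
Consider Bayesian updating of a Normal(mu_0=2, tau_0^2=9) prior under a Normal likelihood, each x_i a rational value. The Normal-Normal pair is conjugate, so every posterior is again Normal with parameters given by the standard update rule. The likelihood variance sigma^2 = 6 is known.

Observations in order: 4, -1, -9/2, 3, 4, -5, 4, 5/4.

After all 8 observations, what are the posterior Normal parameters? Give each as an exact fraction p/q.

obs 1: x=4 → posterior Normal(16/5, 18/5)
obs 2: x=-1 → posterior Normal(13/8, 9/4)
obs 3: x=-9/2 → posterior Normal(-1/22, 18/11)
obs 4: x=3 → posterior Normal(17/28, 9/7)
obs 5: x=4 → posterior Normal(41/34, 18/17)
obs 6: x=-5 → posterior Normal(11/40, 9/10)
obs 7: x=4 → posterior Normal(35/46, 18/23)
obs 8: x=5/4 → posterior Normal(85/104, 9/13)

mu_0=85/104, tau_0^2=9/13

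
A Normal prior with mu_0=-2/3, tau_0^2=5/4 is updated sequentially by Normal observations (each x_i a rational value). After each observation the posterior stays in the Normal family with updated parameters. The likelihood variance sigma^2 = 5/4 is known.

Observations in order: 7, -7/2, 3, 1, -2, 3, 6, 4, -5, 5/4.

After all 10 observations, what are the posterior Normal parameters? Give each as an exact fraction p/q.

mu_0=169/132, tau_0^2=5/44

obs 1: x=7 → posterior Normal(19/6, 5/8)
obs 2: x=-7/2 → posterior Normal(17/18, 5/12)
obs 3: x=3 → posterior Normal(35/24, 5/16)
obs 4: x=1 → posterior Normal(41/30, 1/4)
obs 5: x=-2 → posterior Normal(29/36, 5/24)
obs 6: x=3 → posterior Normal(47/42, 5/28)
obs 7: x=6 → posterior Normal(83/48, 5/32)
obs 8: x=4 → posterior Normal(107/54, 5/36)
obs 9: x=-5 → posterior Normal(77/60, 1/8)
obs 10: x=5/4 → posterior Normal(169/132, 5/44)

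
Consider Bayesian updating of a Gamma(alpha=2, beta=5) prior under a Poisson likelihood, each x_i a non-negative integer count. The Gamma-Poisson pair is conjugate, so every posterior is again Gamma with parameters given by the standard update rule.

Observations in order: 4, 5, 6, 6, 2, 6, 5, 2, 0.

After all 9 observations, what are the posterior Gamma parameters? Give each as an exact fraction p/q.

alpha=38, beta=14

obs 1: x=4 → posterior Gamma(6, 6)
obs 2: x=5 → posterior Gamma(11, 7)
obs 3: x=6 → posterior Gamma(17, 8)
obs 4: x=6 → posterior Gamma(23, 9)
obs 5: x=2 → posterior Gamma(25, 10)
obs 6: x=6 → posterior Gamma(31, 11)
obs 7: x=5 → posterior Gamma(36, 12)
obs 8: x=2 → posterior Gamma(38, 13)
obs 9: x=0 → posterior Gamma(38, 14)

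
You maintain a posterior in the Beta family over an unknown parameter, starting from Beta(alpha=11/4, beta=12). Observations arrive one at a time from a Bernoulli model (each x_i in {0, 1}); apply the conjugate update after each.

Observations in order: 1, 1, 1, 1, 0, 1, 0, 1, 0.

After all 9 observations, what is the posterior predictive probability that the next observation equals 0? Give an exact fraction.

obs 1: x=1 → posterior Beta(15/4, 12)
obs 2: x=1 → posterior Beta(19/4, 12)
obs 3: x=1 → posterior Beta(23/4, 12)
obs 4: x=1 → posterior Beta(27/4, 12)
obs 5: x=0 → posterior Beta(27/4, 13)
obs 6: x=1 → posterior Beta(31/4, 13)
obs 7: x=0 → posterior Beta(31/4, 14)
obs 8: x=1 → posterior Beta(35/4, 14)
obs 9: x=0 → posterior Beta(35/4, 15)

12/19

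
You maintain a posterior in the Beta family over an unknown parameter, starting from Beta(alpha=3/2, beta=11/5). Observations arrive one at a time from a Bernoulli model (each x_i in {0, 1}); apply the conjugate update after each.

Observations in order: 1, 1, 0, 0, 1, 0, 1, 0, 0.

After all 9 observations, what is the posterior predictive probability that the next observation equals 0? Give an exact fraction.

obs 1: x=1 → posterior Beta(5/2, 11/5)
obs 2: x=1 → posterior Beta(7/2, 11/5)
obs 3: x=0 → posterior Beta(7/2, 16/5)
obs 4: x=0 → posterior Beta(7/2, 21/5)
obs 5: x=1 → posterior Beta(9/2, 21/5)
obs 6: x=0 → posterior Beta(9/2, 26/5)
obs 7: x=1 → posterior Beta(11/2, 26/5)
obs 8: x=0 → posterior Beta(11/2, 31/5)
obs 9: x=0 → posterior Beta(11/2, 36/5)

72/127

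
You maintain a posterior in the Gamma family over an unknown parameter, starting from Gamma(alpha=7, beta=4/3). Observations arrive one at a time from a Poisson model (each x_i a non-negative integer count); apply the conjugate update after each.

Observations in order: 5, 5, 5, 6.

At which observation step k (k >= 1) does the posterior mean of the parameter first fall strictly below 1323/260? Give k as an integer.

k = 3

obs 1: x=5 → posterior Gamma(12, 7/3)
obs 2: x=5 → posterior Gamma(17, 10/3)
obs 3: x=5 → posterior Gamma(22, 13/3)
obs 4: x=6 → posterior Gamma(28, 16/3)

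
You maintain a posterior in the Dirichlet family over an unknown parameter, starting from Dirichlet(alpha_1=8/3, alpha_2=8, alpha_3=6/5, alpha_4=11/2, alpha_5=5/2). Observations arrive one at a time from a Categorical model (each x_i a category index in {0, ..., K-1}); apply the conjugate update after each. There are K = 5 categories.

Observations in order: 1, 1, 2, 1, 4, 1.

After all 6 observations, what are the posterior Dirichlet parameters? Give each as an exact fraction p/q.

alpha_1=8/3, alpha_2=12, alpha_3=11/5, alpha_4=11/2, alpha_5=7/2

obs 1: x=1 → posterior Dirichlet(8/3, 9, 6/5, 11/2, 5/2)
obs 2: x=1 → posterior Dirichlet(8/3, 10, 6/5, 11/2, 5/2)
obs 3: x=2 → posterior Dirichlet(8/3, 10, 11/5, 11/2, 5/2)
obs 4: x=1 → posterior Dirichlet(8/3, 11, 11/5, 11/2, 5/2)
obs 5: x=4 → posterior Dirichlet(8/3, 11, 11/5, 11/2, 7/2)
obs 6: x=1 → posterior Dirichlet(8/3, 12, 11/5, 11/2, 7/2)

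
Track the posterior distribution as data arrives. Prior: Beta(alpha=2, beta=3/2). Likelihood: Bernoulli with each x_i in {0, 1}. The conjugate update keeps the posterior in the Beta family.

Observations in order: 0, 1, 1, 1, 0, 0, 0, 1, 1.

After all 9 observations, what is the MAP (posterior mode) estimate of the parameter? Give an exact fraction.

obs 1: x=0 → posterior Beta(2, 5/2)
obs 2: x=1 → posterior Beta(3, 5/2)
obs 3: x=1 → posterior Beta(4, 5/2)
obs 4: x=1 → posterior Beta(5, 5/2)
obs 5: x=0 → posterior Beta(5, 7/2)
obs 6: x=0 → posterior Beta(5, 9/2)
obs 7: x=0 → posterior Beta(5, 11/2)
obs 8: x=1 → posterior Beta(6, 11/2)
obs 9: x=1 → posterior Beta(7, 11/2)

4/7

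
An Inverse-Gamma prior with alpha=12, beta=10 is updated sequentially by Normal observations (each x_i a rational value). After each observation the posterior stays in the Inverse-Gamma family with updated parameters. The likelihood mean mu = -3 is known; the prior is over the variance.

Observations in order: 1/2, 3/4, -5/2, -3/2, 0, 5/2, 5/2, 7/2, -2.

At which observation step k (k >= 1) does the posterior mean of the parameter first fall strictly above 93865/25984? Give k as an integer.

k = 7

obs 1: x=1/2 → posterior Inverse-Gamma(25/2, 129/8)
obs 2: x=3/4 → posterior Inverse-Gamma(13, 741/32)
obs 3: x=-5/2 → posterior Inverse-Gamma(27/2, 745/32)
obs 4: x=-3/2 → posterior Inverse-Gamma(14, 781/32)
obs 5: x=0 → posterior Inverse-Gamma(29/2, 925/32)
obs 6: x=5/2 → posterior Inverse-Gamma(15, 1409/32)
obs 7: x=5/2 → posterior Inverse-Gamma(31/2, 1893/32)
obs 8: x=7/2 → posterior Inverse-Gamma(16, 2569/32)
obs 9: x=-2 → posterior Inverse-Gamma(33/2, 2585/32)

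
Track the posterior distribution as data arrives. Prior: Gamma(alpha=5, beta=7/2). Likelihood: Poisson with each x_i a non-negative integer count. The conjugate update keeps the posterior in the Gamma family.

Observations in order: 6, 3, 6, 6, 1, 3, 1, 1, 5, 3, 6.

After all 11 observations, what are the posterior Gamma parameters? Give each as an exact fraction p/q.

alpha=46, beta=29/2

obs 1: x=6 → posterior Gamma(11, 9/2)
obs 2: x=3 → posterior Gamma(14, 11/2)
obs 3: x=6 → posterior Gamma(20, 13/2)
obs 4: x=6 → posterior Gamma(26, 15/2)
obs 5: x=1 → posterior Gamma(27, 17/2)
obs 6: x=3 → posterior Gamma(30, 19/2)
obs 7: x=1 → posterior Gamma(31, 21/2)
obs 8: x=1 → posterior Gamma(32, 23/2)
obs 9: x=5 → posterior Gamma(37, 25/2)
obs 10: x=3 → posterior Gamma(40, 27/2)
obs 11: x=6 → posterior Gamma(46, 29/2)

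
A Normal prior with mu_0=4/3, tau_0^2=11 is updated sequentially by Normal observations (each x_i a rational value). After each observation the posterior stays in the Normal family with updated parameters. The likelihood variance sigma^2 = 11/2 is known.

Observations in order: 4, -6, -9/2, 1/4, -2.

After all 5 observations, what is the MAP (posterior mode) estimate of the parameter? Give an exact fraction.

obs 1: x=4 → posterior Normal(28/9, 11/3)
obs 2: x=-6 → posterior Normal(-8/15, 11/5)
obs 3: x=-9/2 → posterior Normal(-5/3, 11/7)
obs 4: x=1/4 → posterior Normal(-67/54, 11/9)
obs 5: x=-2 → posterior Normal(-91/66, 1)

-91/66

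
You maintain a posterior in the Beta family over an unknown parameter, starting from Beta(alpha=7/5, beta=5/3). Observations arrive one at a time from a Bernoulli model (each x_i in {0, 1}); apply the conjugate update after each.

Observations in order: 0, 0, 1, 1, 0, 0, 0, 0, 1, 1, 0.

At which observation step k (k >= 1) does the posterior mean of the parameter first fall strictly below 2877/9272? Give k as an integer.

obs 1: x=0 → posterior Beta(7/5, 8/3)
obs 2: x=0 → posterior Beta(7/5, 11/3)
obs 3: x=1 → posterior Beta(12/5, 11/3)
obs 4: x=1 → posterior Beta(17/5, 11/3)
obs 5: x=0 → posterior Beta(17/5, 14/3)
obs 6: x=0 → posterior Beta(17/5, 17/3)
obs 7: x=0 → posterior Beta(17/5, 20/3)
obs 8: x=0 → posterior Beta(17/5, 23/3)
obs 9: x=1 → posterior Beta(22/5, 23/3)
obs 10: x=1 → posterior Beta(27/5, 23/3)
obs 11: x=0 → posterior Beta(27/5, 26/3)

k = 2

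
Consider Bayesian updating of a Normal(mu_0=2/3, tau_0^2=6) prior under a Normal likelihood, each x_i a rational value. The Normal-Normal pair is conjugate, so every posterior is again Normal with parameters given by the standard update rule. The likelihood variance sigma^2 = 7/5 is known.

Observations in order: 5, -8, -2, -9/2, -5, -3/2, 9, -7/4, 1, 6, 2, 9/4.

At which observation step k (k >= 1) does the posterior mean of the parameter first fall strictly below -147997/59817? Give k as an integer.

obs 1: x=5 → posterior Normal(464/111, 42/37)
obs 2: x=-8 → posterior Normal(-256/201, 42/67)
obs 3: x=-2 → posterior Normal(-436/291, 42/97)
obs 4: x=-9/2 → posterior Normal(-841/381, 42/127)
obs 5: x=-5 → posterior Normal(-1291/471, 42/157)
obs 6: x=-3/2 → posterior Normal(-1426/561, 42/187)
obs 7: x=9 → posterior Normal(-88/93, 6/31)
obs 8: x=-7/4 → posterior Normal(-119/114, 42/247)
obs 9: x=1 → posterior Normal(-1367/1662, 42/277)
obs 10: x=6 → posterior Normal(-287/1842, 42/307)
obs 11: x=2 → posterior Normal(73/2022, 42/337)
obs 12: x=9/4 → posterior Normal(239/1101, 42/367)

k = 5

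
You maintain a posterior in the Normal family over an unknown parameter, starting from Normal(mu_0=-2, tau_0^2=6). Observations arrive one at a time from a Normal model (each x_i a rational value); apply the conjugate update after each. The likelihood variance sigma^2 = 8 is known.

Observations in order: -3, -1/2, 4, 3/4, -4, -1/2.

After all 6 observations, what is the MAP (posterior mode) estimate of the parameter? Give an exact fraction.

obs 1: x=-3 → posterior Normal(-17/7, 24/7)
obs 2: x=-1/2 → posterior Normal(-37/20, 12/5)
obs 3: x=4 → posterior Normal(-1/2, 24/13)
obs 4: x=3/4 → posterior Normal(-17/64, 3/2)
obs 5: x=-4 → posterior Normal(-65/76, 24/19)
obs 6: x=-1/2 → posterior Normal(-71/88, 12/11)

-71/88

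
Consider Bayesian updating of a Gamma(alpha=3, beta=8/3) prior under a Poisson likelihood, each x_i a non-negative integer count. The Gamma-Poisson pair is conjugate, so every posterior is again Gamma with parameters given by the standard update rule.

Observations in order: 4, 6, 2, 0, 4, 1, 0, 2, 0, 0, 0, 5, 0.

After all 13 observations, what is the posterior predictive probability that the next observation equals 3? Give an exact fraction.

69142404063534289460387485257042757958071443884127/465661287307739257812500000000000000000000000000000

obs 1: x=4 → posterior Gamma(7, 11/3)
obs 2: x=6 → posterior Gamma(13, 14/3)
obs 3: x=2 → posterior Gamma(15, 17/3)
obs 4: x=0 → posterior Gamma(15, 20/3)
obs 5: x=4 → posterior Gamma(19, 23/3)
obs 6: x=1 → posterior Gamma(20, 26/3)
obs 7: x=0 → posterior Gamma(20, 29/3)
obs 8: x=2 → posterior Gamma(22, 32/3)
obs 9: x=0 → posterior Gamma(22, 35/3)
obs 10: x=0 → posterior Gamma(22, 38/3)
obs 11: x=0 → posterior Gamma(22, 41/3)
obs 12: x=5 → posterior Gamma(27, 44/3)
obs 13: x=0 → posterior Gamma(27, 47/3)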